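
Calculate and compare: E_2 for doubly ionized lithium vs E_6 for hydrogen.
Li²⁺ at n = 2 (E = -30.61283 eV)

Using E_n = -13.6057 Z² / n² eV:

Li²⁺ (Z = 3) at n = 2:
E = -13.6057 × 3² / 2² = -13.6057 × 9 / 4 = -30.61282500 eV

H (Z = 1) at n = 6:
E = -13.6057 × 1² / 6² = -13.6057 × 1 / 36 = -0.37793611 eV

Since -30.61282500 eV < -0.37793611 eV,
Li²⁺ at n = 2 is more tightly bound (requires more energy to ionize).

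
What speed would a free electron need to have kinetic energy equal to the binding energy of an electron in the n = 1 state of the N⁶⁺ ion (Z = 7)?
1.531e+07 m/s (or 5.1082% of c)

The binding energy at n = 1 for N⁶⁺ is:
E_1 = -13.6057 × 7²/1² = -666.679300 eV
|E_1| = 666.679300 eV

Convert to Joules:
KE = 666.679300 eV × (1.602177 × 10⁻¹⁹ J/eV) = 1.06814e-16 J

Using KE = ½mv²:
v = √(2·KE/m_e)
v = √(2 × 1.06814e-16 J / 9.10938 × 10⁻³¹ kg)
v = 1.531e+07 m/s

This is approximately 5.1082% the speed of light.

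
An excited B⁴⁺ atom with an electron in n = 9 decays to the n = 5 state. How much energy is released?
9.406 eV

The energy levels are E_n = -13.6057 Z² eV / n².

Energy at n = 9: E_9 = -13.6057 × 5² / 9² = -4.199290 eV
Energy at n = 5: E_5 = -13.6057 × 5² / 5² = -13.605700 eV

For emission (electron falling to lower state), the photon energy is:
E_photon = E_9 - E_5 = |-4.199290 - (-13.605700)|
E_photon = 9.406 eV

This energy is carried away by the emitted photon.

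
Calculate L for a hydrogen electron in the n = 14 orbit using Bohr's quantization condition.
1.4764e-33 J·s (or 14ℏ)

In the Bohr model, angular momentum is quantized:
L = nℏ

where ℏ = h/(2π) = 1.054572e-34 J·s

For n = 14:
L = 14 × 1.054572e-34 J·s
L = 1.4764e-33 J·s

This can also be written as L = 14ℏ.
The angular momentum is an integer multiple of the reduced Planck constant.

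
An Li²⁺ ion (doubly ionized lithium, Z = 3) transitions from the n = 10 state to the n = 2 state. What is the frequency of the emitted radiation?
7.11e+15 Hz

First, find the transition energy:
E_10 = -13.6057 × 3² / 10² = -1.22451300 eV
E_2 = -13.6057 × 3² / 2² = -30.61282500 eV
|ΔE| = |E_2 - E_10| = 29.38831200 eV

Convert to Joules: E = 29.38831200 eV × (1.602177 × 10⁻¹⁹ J/eV) = 4.7085e-18 J

Using E = hf:
f = E/h = 4.7085e-18 J / (6.62607 × 10⁻³⁴ J·s)
f = 7.11e+15 Hz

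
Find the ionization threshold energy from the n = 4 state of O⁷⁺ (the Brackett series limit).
54.42280 eV

The series limit corresponds to the transition from n = ∞ to n = 4.
This is the highest energy (shortest wavelength) transition in the Brackett series.

E_∞ = 0 eV
E_4 = -13.6057 × 8² / 4² = -54.42280 eV

Energy at series limit:
ΔE = E_∞ - E_4 = 0 - (-54.42280) = 54.42280 eV

This energy equals the ionization energy from the n = 4 state of O⁷⁺.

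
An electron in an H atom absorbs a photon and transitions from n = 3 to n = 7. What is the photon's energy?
1.23408 eV

The energy levels of a hydrogen-like atom are E_n = -13.6057 eV / n².

Energy at n = 3: E_3 = -13.6057 / 3² = -1.51174444 eV
Energy at n = 7: E_7 = -13.6057 / 7² = -0.27766735 eV

The excitation energy is the difference:
ΔE = E_7 - E_3
ΔE = -0.27766735 - (-1.51174444)
ΔE = 1.23408 eV

Since this is positive, energy must be absorbed (photon absorption).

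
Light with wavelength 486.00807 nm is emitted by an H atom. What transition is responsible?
n = 4 → n = 2

First, find the photon energy from the wavelength (hc = 1239.84 eV·nm):
E = hc/λ = 1239.84 eV·nm / 486.00807 nm = 2.5510688 eV

The energy levels of hydrogen satisfy E_n = -13.6057 / n² eV, so an emission n_i → n_f releases
ΔE = 13.6057 × (1/n_f² − 1/n_i²) eV.

Setting ΔE equal to the photon energy:
1/n_f² − 1/n_i² = 2.5510688 / 13.6057 = 0.18750000

Since 1/n_i² must be positive, we need 1/n_f² > 0.18750000, i.e. n_f ≤ 2. For each allowed n_f, solve n_i = (1/n_f² − 0.18750000)^(−1/2) and check whether it is a whole number:
  n_f = 1: 1/n_i² = 1.00000000 − 0.18750000 = 0.81250000 → n_i = 1.109  (not an integer) ✗
  n_f = 2: 1/n_i² = 0.25000000 − 0.18750000 = 0.06250000 → n_i = 4.000  → integer, n_i = 4 ✓

Only n_f = 2 gives an integer upper level, n_i = 4.

The transition is from n = 4 to n = 2 (emission).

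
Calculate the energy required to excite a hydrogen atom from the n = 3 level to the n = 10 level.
1.376 eV

The energy levels of a hydrogen-like atom are E_n = -13.6057 eV / n².

Energy at n = 3: E_3 = -13.6057 / 3² = -1.511744 eV
Energy at n = 10: E_10 = -13.6057 / 10² = -0.136057 eV

The excitation energy is the difference:
ΔE = E_10 - E_3
ΔE = -0.136057 - (-1.511744)
ΔE = 1.376 eV

Since this is positive, energy must be absorbed (photon absorption).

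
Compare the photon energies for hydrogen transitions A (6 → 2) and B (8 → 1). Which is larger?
8 → 1

Calculate the energy for each transition:

Transition 6 → 2:
ΔE₁ = |E_2 - E_6| = |-13.6057/2² - (-13.6057/6²)|
ΔE₁ = |-3.401425000000 - (-0.377936111111)| = 3.023488889 eV

Transition 8 → 1:
ΔE₂ = |E_1 - E_8| = |-13.6057/1² - (-13.6057/8²)|
ΔE₂ = |-13.605700000000 - (-0.212589062500)| = 13.393110938 eV

Since 13.393110938 eV > 3.023488889 eV, the transition 8 → 1 emits the more energetic photon.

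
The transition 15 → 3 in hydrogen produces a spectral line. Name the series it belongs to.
Paschen series

The spectral series in hydrogen are named based on the final (lower) energy level:
- Lyman series: n_final = 1 (ultraviolet)
- Balmer series: n_final = 2 (visible/near-UV)
- Paschen series: n_final = 3 (infrared)
- Brackett series: n_final = 4 (infrared)
- Pfund series: n_final = 5 (far infrared)

Since this transition ends at n = 3, it belongs to the Paschen series.

For reference, this 15 → 3 line has photon energy
ΔE = 13.6057 eV × (1/3² - 1/15²) = 1.4512746667 eV,
corresponding to wavelength λ = hc/ΔE = 1239.84 eV·nm / 1.4512746667 eV = 854.311061 nm in the infrared region.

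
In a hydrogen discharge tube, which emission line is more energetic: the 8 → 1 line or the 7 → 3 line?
8 → 1

Calculate the energy for each transition:

Transition 8 → 1:
ΔE₁ = |E_1 - E_8| = |-13.6057/1² - (-13.6057/8²)|
ΔE₁ = |-13.605700000 - (-0.212589063)| = 13.393111 eV

Transition 7 → 3:
ΔE₂ = |E_3 - E_7| = |-13.6057/3² - (-13.6057/7²)|
ΔE₂ = |-1.511744444 - (-0.277667347)| = 1.234077 eV

Since 13.393111 eV > 1.234077 eV, the transition 8 → 1 emits the more energetic photon.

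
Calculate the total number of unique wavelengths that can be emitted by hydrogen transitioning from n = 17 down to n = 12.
15

The electron can occupy levels n = 12, 13, ..., 17 during de-excitation — that is m = 17 - 12 + 1 = 6 distinct levels.

The number of distinct spectral lines equals the number of ways to choose 2 of these m levels (each pair gives one possible emission transition):

Number of lines = m(m-1)/2 = 6×5/2 = 15

These correspond to all possible transitions between the 6 levels:
17 → 16, 17 → 15, 17 → 14, 17 → 13, 17 → 12, 16 → 15, 16 → 14, 16 → 13...

Each transition produces a photon with a unique energy (and thus wavelength). This count does not depend on Z.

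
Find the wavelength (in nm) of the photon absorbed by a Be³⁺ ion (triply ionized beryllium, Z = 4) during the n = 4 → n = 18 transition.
95.860 nm

First, find the transition energy using E_n = -13.6057 Z² / n² eV:
E_4 = -13.6057 × 4² / 4² = -13.60570 eV
E_18 = -13.6057 × 4² / 18² = -0.67189 eV

Photon energy: |ΔE| = |E_18 - E_4| = 12.93381 eV

Convert to wavelength using E = hc/λ with hc = 1239.84 eV·nm:
λ = hc/E = 1239.84 eV·nm / 12.93381 eV
λ = 95.860 nm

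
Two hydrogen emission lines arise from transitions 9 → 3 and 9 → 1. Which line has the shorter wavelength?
9 → 1

Calculate the energy for each transition:

Transition 9 → 3:
ΔE₁ = |E_3 - E_9| = |-13.6057/3² - (-13.6057/9²)|
ΔE₁ = |-1.51174444444 - (-0.16797160494)| = 1.34377284 eV

Transition 9 → 1:
ΔE₂ = |E_1 - E_9| = |-13.6057/1² - (-13.6057/9²)|
ΔE₂ = |-13.60570000000 - (-0.16797160494)| = 13.43772840 eV

Since 13.43772840 eV > 1.34377284 eV, the transition 9 → 1 emits the more energetic photon.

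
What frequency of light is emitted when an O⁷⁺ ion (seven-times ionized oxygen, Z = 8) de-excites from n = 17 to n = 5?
7.6935e+15 Hz

First, find the transition energy:
E_17 = -13.6057 × 8² / 17² = -3.013027 eV
E_5 = -13.6057 × 8² / 5² = -34.830592 eV
|ΔE| = |E_5 - E_17| = 31.817565 eV

Convert to Joules: E = 31.817565 eV × (1.602177 × 10⁻¹⁹ J/eV) = 5.097737e-18 J

Using E = hf:
f = E/h = 5.097737e-18 J / (6.62607 × 10⁻³⁴ J·s)
f = 7.6935e+15 Hz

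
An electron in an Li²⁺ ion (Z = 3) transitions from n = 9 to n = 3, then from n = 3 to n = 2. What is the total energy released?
29.10108 eV

The energy levels of Li²⁺ are E_n = -13.6057 × 3² / n² eV.

First transition (9 → 3):
ΔE₁ = |E_3 - E_9|
ΔE₁ = |-13.60570000000 - (-1.51174444444)| = 12.09395556 eV

Second transition (3 → 2):
ΔE₂ = |E_2 - E_3|
ΔE₂ = |-30.61282500000 - (-13.60570000000)| = 17.00712500 eV

Total energy released:
E_total = ΔE₁ + ΔE₂ = 12.09395556 + 17.00712500 = 29.10108 eV

Note: This equals the direct transition 9 → 2: 29.10108 eV ✓
Energy is conserved regardless of the path taken.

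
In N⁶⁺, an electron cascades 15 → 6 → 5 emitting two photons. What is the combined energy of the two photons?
23.70 eV

The energy levels of N⁶⁺ are E_n = -13.6057 × 7² / n² eV.

First transition (15 → 6):
ΔE₁ = |E_6 - E_15|
ΔE₁ = |-18.51886944 - (-2.96301911)| = 15.55585 eV

Second transition (6 → 5):
ΔE₂ = |E_5 - E_6|
ΔE₂ = |-26.66717200 - (-18.51886944)| = 8.14830 eV

Total energy released:
E_total = ΔE₁ + ΔE₂ = 15.55585 + 8.14830 = 23.70 eV

Note: This equals the direct transition 15 → 5: 23.70 eV ✓
Energy is conserved regardless of the path taken.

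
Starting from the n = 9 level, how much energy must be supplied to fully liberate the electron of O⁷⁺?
10.75018 eV

The ionization energy is the energy needed to remove the electron completely (n → ∞).

For a hydrogen-like ion with Z = 8, E_n = -13.6057 Z² / n² eV.

At n = 9: E_9 = -13.6057 × 8² / 9² = -10.75018272 eV
At n = ∞: E_∞ = 0 eV

Ionization energy = E_∞ - E_9 = 0 - (-10.75018272) = 10.75018272 eV
Ionization energy ≈ 10.75018 eV

This is also called the binding energy of the electron in state n = 9.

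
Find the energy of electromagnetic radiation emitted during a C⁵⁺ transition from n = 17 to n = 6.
11.91 eV

The energy levels are E_n = -13.6057 Z² eV / n².

Energy at n = 17: E_17 = -13.6057 × 6² / 17² = -1.69483 eV
Energy at n = 6: E_6 = -13.6057 × 6² / 6² = -13.60570 eV

For emission (electron falling to lower state), the photon energy is:
E_photon = E_17 - E_6 = |-1.69483 - (-13.60570)|
E_photon = 11.91 eV

This energy is carried away by the emitted photon.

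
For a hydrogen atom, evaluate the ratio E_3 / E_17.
32.11

Using E_n = -13.6057 Z² / n² eV with Z = 1:

E_3 = -13.6057 / 3² = -13.6057 / 9 = -1.51174444 eV
E_17 = -13.6057 / 17² = -13.6057 / 289 = -0.04707855 eV

The ratio is:
E_3/E_17 = (-1.51174444) / (-0.04707855)
E_3/E_17 = (-13.6057/9) / (-13.6057/289)
E_3/E_17 = 289/9
E_3/E_17 = 32.11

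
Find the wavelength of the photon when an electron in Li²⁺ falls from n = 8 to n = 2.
43.2007 nm

First, find the transition energy using E_n = -13.6057 Z² / n² eV:
E_8 = -13.6057 × 3² / 8² = -1.913302 eV
E_2 = -13.6057 × 3² / 2² = -30.612825 eV

Photon energy: |ΔE| = |E_2 - E_8| = 28.699523 eV

Convert to wavelength using E = hc/λ with hc = 1239.84 eV·nm:
λ = hc/E = 1239.84 eV·nm / 28.699523 eV
λ = 43.2007 nm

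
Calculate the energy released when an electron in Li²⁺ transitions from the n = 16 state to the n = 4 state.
7.175 eV

The energy levels are E_n = -13.6057 Z² eV / n².

Energy at n = 16: E_16 = -13.6057 × 3² / 16² = -0.478325 eV
Energy at n = 4: E_4 = -13.6057 × 3² / 4² = -7.653206 eV

For emission (electron falling to lower state), the photon energy is:
E_photon = E_16 - E_4 = |-0.478325 - (-7.653206)|
E_photon = 7.175 eV

This energy is carried away by the emitted photon.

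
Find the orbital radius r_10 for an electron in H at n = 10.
5.291772 nm (or 52.917721 Å)

The Bohr radius formula is:
r_n = n² a₀ / Z

where a₀ = 0.052917721 nm is the Bohr radius.

For H (Z = 1) at n = 10:
r_10 = 10² × 0.052917721 nm / 1
r_10 = 100 × 0.052917721 nm / 1
r_10 = 5.2917721 nm / 1
r_10 = 5.291772 nm

The electron orbits at approximately 5.291772 nm from the nucleus.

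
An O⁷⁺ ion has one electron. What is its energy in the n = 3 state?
-96.75 eV

For hydrogen-like ions, the energy levels scale with Z²:
E_n = -13.6057 Z² / n² eV

For O⁷⁺ (Z = 8) at n = 3:
E_3 = -13.6057 × 8² / 3²
E_3 = -13.6057 × 64 / 9
E_3 = -870.7648 / 9
E_3 = -96.75 eV

The energy is 64 times more negative than hydrogen at the same n due to the stronger nuclear charge.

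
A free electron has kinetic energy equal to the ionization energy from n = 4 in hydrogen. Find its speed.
5.4692e+05 m/s (or 0.18% of c)

The binding energy at n = 4 for hydrogen is:
E_4 = -13.6057/4² = -0.85035625 eV
|E_4| = 0.85035625 eV

Convert to Joules:
KE = 0.85035625 eV × (1.602177 × 10⁻¹⁹ J/eV) = 1.362421e-19 J

Using KE = ½mv²:
v = √(2·KE/m_e)
v = √(2 × 1.362421e-19 J / 9.10938 × 10⁻³¹ kg)
v = 5.4692e+05 m/s

This is approximately 0.18% the speed of light.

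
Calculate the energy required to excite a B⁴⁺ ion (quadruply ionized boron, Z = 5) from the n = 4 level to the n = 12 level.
18.896806 eV

The energy levels of a hydrogen-like atom are E_n = -13.6057 Z² eV / n².

Energy at n = 4: E_4 = -13.6057 × 5² / 4² = -21.258906250 eV
Energy at n = 12: E_12 = -13.6057 × 5² / 12² = -2.362100694 eV

The excitation energy is the difference:
ΔE = E_12 - E_4
ΔE = -2.362100694 - (-21.258906250)
ΔE = 18.896806 eV

Since this is positive, energy must be absorbed (photon absorption).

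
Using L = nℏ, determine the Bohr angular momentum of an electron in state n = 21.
2.21460e-33 J·s (or 21ℏ)

In the Bohr model, angular momentum is quantized:
L = nℏ

where ℏ = h/(2π) = 1.0545718e-34 J·s

For n = 21:
L = 21 × 1.0545718e-34 J·s
L = 2.21460e-33 J·s

This can also be written as L = 21ℏ.
The angular momentum is an integer multiple of the reduced Planck constant.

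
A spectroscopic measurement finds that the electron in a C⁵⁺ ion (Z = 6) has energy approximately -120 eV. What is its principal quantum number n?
n = 2

The exact energy levels follow E_n = -13.6057 Z² / n² eV with Z = 6.

The measured value (-120 eV) is reported to only 2 significant figures, so we must test candidate n values and see which one matches to that precision.

Candidate energies:
  n = 1:  E = -13.6057 × 6² / 1² = -489.80520 eV
  n = 2:  E = -13.6057 × 6² / 2² = -122.45130 eV  ← matches
  n = 3:  E = -13.6057 × 6² / 3² = -54.42280 eV
  n = 4:  E = -13.6057 × 6² / 4² = -30.61283 eV

Checking against the measurement of -120 eV (2 sig figs), only n = 2 agrees:
E_2 = -122.45130 eV, which rounds to -120 eV ✓

Therefore n = 2.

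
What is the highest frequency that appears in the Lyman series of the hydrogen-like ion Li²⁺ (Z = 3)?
2.961e+16 Hz

The series limit corresponds to the transition from n = ∞ to n = 1.
This is the highest energy (shortest wavelength) transition in the Lyman series.

E_∞ = 0 eV
E_1 = -13.6057 × 3² / 1² = -122.45130 eV

Energy at series limit:
ΔE = E_∞ - E_1 = 0 - (-122.45130) = 122.45130 eV
E = 122.45130 eV × (1.602177 × 10⁻¹⁹ J/eV) = 1.96189e-17 J
f = E/h = 1.96189e-17 J / (6.62607 × 10⁻³⁴ J·s) = 2.961e+16 Hz

This energy equals the ionization energy from the n = 1 state of Li²⁺.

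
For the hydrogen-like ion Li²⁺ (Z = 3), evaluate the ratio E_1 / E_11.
121.0000

Using E_n = -13.6057 Z² / n² eV with Z = 3:

E_1 = -13.6057 × 3² / 1² = -122.4513 / 1 = -122.4513000000 eV
E_11 = -13.6057 × 3² / 11² = -122.4513 / 121 = -1.0119942149 eV

The ratio is:
E_1/E_11 = (-122.4513000000) / (-1.0119942149)
E_1/E_11 = (-122.4513/1) / (-122.4513/121)
E_1/E_11 = 121/1
E_1/E_11 = 121.0000
(Note: the Z² factors cancel in the ratio.)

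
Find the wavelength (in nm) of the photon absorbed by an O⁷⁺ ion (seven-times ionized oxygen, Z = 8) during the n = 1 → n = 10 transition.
1.438 nm

First, find the transition energy using E_n = -13.6057 Z² / n² eV:
E_1 = -13.6057 × 8² / 1² = -870.76480 eV
E_10 = -13.6057 × 8² / 10² = -8.70765 eV

Photon energy: |ΔE| = |E_10 - E_1| = 862.05715 eV

Convert to wavelength using E = hc/λ with hc = 1239.84 eV·nm:
λ = hc/E = 1239.84 eV·nm / 862.05715 eV
λ = 1.438 nm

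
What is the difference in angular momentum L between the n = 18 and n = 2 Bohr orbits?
1.69e-33 J·s (or 16ℏ)

In the Bohr model, L_n = nℏ where ℏ = 1.0546e-34 J·s.

L_18 = 18ℏ = 1.8983e-33 J·s
L_2 = 2ℏ = 2.1092e-34 J·s

ΔL = L_18 - L_2 = (18 - 2)ℏ = 16ℏ
ΔL = 16 × 1.0546e-34 J·s = 1.69e-33 J·s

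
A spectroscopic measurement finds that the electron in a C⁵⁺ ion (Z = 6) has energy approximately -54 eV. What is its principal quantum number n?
n = 3

The exact energy levels follow E_n = -13.6057 Z² / n² eV with Z = 6.

The measured value (-54 eV) is reported to only 2 significant figures, so we must test candidate n values and see which one matches to that precision.

Candidate energies:
  n = 1:  E = -13.6057 × 6² / 1² = -489.805200 eV
  n = 2:  E = -13.6057 × 6² / 2² = -122.451300 eV
  n = 3:  E = -13.6057 × 6² / 3² = -54.422800 eV  ← matches
  n = 4:  E = -13.6057 × 6² / 4² = -30.612825 eV
  n = 5:  E = -13.6057 × 6² / 5² = -19.592208 eV

Checking against the measurement of -54 eV (2 sig figs), only n = 3 agrees:
E_3 = -54.422800 eV, which rounds to -54 eV ✓

Therefore n = 3.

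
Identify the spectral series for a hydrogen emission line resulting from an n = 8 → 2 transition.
Balmer series

The spectral series in hydrogen are named based on the final (lower) energy level:
- Lyman series: n_final = 1 (ultraviolet)
- Balmer series: n_final = 2 (visible/near-UV)
- Paschen series: n_final = 3 (infrared)
- Brackett series: n_final = 4 (infrared)
- Pfund series: n_final = 5 (far infrared)

Since this transition ends at n = 2, it belongs to the Balmer series.

For reference, this 8 → 2 line has photon energy
ΔE = 13.6057 eV × (1/2² - 1/8²) = 3.18883594 eV,
corresponding to wavelength λ = hc/ΔE = 1239.84 eV·nm / 3.18883594 eV = 388.8065 nm in the visible/near-UV region.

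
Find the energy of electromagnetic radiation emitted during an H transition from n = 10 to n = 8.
0.07653 eV

The energy levels are E_n = -13.6057 eV / n².

Energy at n = 10: E_10 = -13.6057 / 10² = -0.13605700 eV
Energy at n = 8: E_8 = -13.6057 / 8² = -0.21258906 eV

For emission (electron falling to lower state), the photon energy is:
E_photon = E_10 - E_8 = |-0.13605700 - (-0.21258906)|
E_photon = 0.07653 eV

This energy is carried away by the emitted photon.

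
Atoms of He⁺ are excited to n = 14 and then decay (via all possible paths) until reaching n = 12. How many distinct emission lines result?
3

The electron can occupy levels n = 12, 13, ..., 14 during de-excitation — that is m = 14 - 12 + 1 = 3 distinct levels.

The number of distinct spectral lines equals the number of ways to choose 2 of these m levels (each pair gives one possible emission transition):

Number of lines = m(m-1)/2 = 3×2/2 = 3

These correspond to all possible transitions between the 3 levels:
14 → 13, 14 → 12, 13 → 12

Each transition produces a photon with a unique energy (and thus wavelength). This count does not depend on Z.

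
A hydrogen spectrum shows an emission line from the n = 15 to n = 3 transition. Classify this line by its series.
Paschen series

The spectral series in hydrogen are named based on the final (lower) energy level:
- Lyman series: n_final = 1 (ultraviolet)
- Balmer series: n_final = 2 (visible/near-UV)
- Paschen series: n_final = 3 (infrared)
- Brackett series: n_final = 4 (infrared)
- Pfund series: n_final = 5 (far infrared)

Since this transition ends at n = 3, it belongs to the Paschen series.

For reference, this 15 → 3 line has photon energy
ΔE = 13.6057 eV × (1/3² - 1/15²) = 1.451274667 eV,
corresponding to wavelength λ = hc/ΔE = 1239.84 eV·nm / 1.451274667 eV = 854.31106 nm in the infrared region.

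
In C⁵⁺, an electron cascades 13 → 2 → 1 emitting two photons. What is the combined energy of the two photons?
486.9069 eV

The energy levels of C⁵⁺ are E_n = -13.6057 × 6² / n² eV.

First transition (13 → 2):
ΔE₁ = |E_2 - E_13|
ΔE₁ = |-122.4513000000 - (-2.8982556213)| = 119.5530444 eV

Second transition (2 → 1):
ΔE₂ = |E_1 - E_2|
ΔE₂ = |-489.8052000000 - (-122.4513000000)| = 367.3539000 eV

Total energy released:
E_total = ΔE₁ + ΔE₂ = 119.5530444 + 367.3539000 = 486.9069 eV

Note: This equals the direct transition 13 → 1: 486.9069 eV ✓
Energy is conserved regardless of the path taken.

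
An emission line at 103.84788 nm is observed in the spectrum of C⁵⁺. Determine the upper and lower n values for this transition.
n = 8 → n = 5

First, find the photon energy from the wavelength (hc = 1239.84 eV·nm):
E = hc/λ = 1239.84 eV·nm / 103.84788 nm = 11.939002 eV

The energy levels of C⁵⁺ satisfy E_n = -13.6057 × 6² / n² eV, so an emission n_i → n_f releases
ΔE = 13.6057 × 6² × (1/n_f² − 1/n_i²) eV.

Setting ΔE equal to the photon energy:
1/n_f² − 1/n_i² = 11.939002 / (13.6057 × 6²) = 0.024375001

Since 1/n_i² must be positive, we need 1/n_f² > 0.024375001, i.e. n_f ≤ 6. For each allowed n_f, solve n_i = (1/n_f² − 0.024375001)^(−1/2) and check whether it is a whole number:
  n_f = 1: 1/n_i² = 1.000000000 − 0.024375001 = 0.975624999 → n_i = 1.012  (not an integer) ✗
  n_f = 2: 1/n_i² = 0.250000000 − 0.024375001 = 0.225624999 → n_i = 2.105  (not an integer) ✗
  n_f = 3: 1/n_i² = 0.111111111 − 0.024375001 = 0.086736110 → n_i = 3.395  (not an integer) ✗
  n_f = 4: 1/n_i² = 0.062500000 − 0.024375001 = 0.038124999 → n_i = 5.121  (not an integer) ✗
  n_f = 5: 1/n_i² = 0.040000000 − 0.024375001 = 0.015624999 → n_i = 8.000  → integer, n_i = 8 ✓
  n_f = 6: 1/n_i² = 0.027777778 − 0.024375001 = 0.003402777 → n_i = 17.143  (not an integer) ✗

Only n_f = 5 gives an integer upper level, n_i = 8.

The transition is from n = 8 to n = 5 (emission).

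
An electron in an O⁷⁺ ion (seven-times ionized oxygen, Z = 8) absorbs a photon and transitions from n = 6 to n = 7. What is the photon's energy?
6.4172 eV

The energy levels of a hydrogen-like atom are E_n = -13.6057 Z² eV / n².

Energy at n = 6: E_6 = -13.6057 × 8² / 6² = -24.1879111 eV
Energy at n = 7: E_7 = -13.6057 × 8² / 7² = -17.7707102 eV

The excitation energy is the difference:
ΔE = E_7 - E_6
ΔE = -17.7707102 - (-24.1879111)
ΔE = 6.4172 eV

Since this is positive, energy must be absorbed (photon absorption).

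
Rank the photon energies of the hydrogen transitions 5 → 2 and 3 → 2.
5 → 2

Calculate the energy for each transition:

Transition 5 → 2:
ΔE₁ = |E_2 - E_5| = |-13.6057/2² - (-13.6057/5²)|
ΔE₁ = |-3.4014250000 - (-0.5442280000)| = 2.8571970 eV

Transition 3 → 2:
ΔE₂ = |E_2 - E_3| = |-13.6057/2² - (-13.6057/3²)|
ΔE₂ = |-3.4014250000 - (-1.5117444444)| = 1.8896806 eV

Since 2.8571970 eV > 1.8896806 eV, the transition 5 → 2 emits the more energetic photon.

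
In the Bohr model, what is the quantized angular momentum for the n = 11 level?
1.16003e-33 J·s (or 11ℏ)

In the Bohr model, angular momentum is quantized:
L = nℏ

where ℏ = h/(2π) = 1.0545718e-34 J·s

For n = 11:
L = 11 × 1.0545718e-34 J·s
L = 1.16003e-33 J·s

This can also be written as L = 11ℏ.
The angular momentum is an integer multiple of the reduced Planck constant.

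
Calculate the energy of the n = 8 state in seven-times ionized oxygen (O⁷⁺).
-13.606 eV

For hydrogen-like ions, the energy levels scale with Z²:
E_n = -13.6057 Z² / n² eV

For O⁷⁺ (Z = 8) at n = 8:
E_8 = -13.6057 × 8² / 8²
E_8 = -13.6057 × 64 / 64
E_8 = -870.7648 / 64
E_8 = -13.606 eV

The energy is 64 times more negative than hydrogen at the same n due to the stronger nuclear charge.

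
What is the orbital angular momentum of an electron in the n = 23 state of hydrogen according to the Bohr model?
2.426e-33 J·s (or 23ℏ)

In the Bohr model, angular momentum is quantized:
L = nℏ

where ℏ = h/(2π) = 1.05457e-34 J·s

For n = 23:
L = 23 × 1.05457e-34 J·s
L = 2.426e-33 J·s

This can also be written as L = 23ℏ.
The angular momentum is an integer multiple of the reduced Planck constant.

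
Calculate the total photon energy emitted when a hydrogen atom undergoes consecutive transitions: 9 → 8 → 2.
3.2335 eV

The energy levels of hydrogen are E_n = -13.6057 / n² eV.

First transition (9 → 8):
ΔE₁ = |E_8 - E_9|
ΔE₁ = |-0.2125890625 - (-0.1679716049)| = 0.0446175 eV

Second transition (8 → 2):
ΔE₂ = |E_2 - E_8|
ΔE₂ = |-3.4014250000 - (-0.2125890625)| = 3.1888359 eV

Total energy released:
E_total = ΔE₁ + ΔE₂ = 0.0446175 + 3.1888359 = 3.2335 eV

Note: This equals the direct transition 9 → 2: 3.2335 eV ✓
Energy is conserved regardless of the path taken.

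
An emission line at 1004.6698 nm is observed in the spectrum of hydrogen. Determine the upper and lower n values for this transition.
n = 7 → n = 3

First, find the photon energy from the wavelength (hc = 1239.84 eV·nm):
E = hc/λ = 1239.84 eV·nm / 1004.6698 nm = 1.2340771 eV

The energy levels of hydrogen satisfy E_n = -13.6057 / n² eV, so an emission n_i → n_f releases
ΔE = 13.6057 × (1/n_f² − 1/n_i²) eV.

Setting ΔE equal to the photon energy:
1/n_f² − 1/n_i² = 1.2340771 / 13.6057 = 0.090702948

Since 1/n_i² must be positive, we need 1/n_f² > 0.090702948, i.e. n_f ≤ 3. For each allowed n_f, solve n_i = (1/n_f² − 0.090702948)^(−1/2) and check whether it is a whole number:
  n_f = 1: 1/n_i² = 1.000000000 − 0.090702948 = 0.909297052 → n_i = 1.049  (not an integer) ✗
  n_f = 2: 1/n_i² = 0.250000000 − 0.090702948 = 0.159297052 → n_i = 2.506  (not an integer) ✗
  n_f = 3: 1/n_i² = 0.111111111 − 0.090702948 = 0.020408163 → n_i = 7.000  → integer, n_i = 7 ✓

Only n_f = 3 gives an integer upper level, n_i = 7.

The transition is from n = 7 to n = 3 (emission).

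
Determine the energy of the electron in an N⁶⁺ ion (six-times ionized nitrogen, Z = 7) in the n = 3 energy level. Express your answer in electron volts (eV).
-74.075 eV

The energy levels of a hydrogen-like atom are given by:
E_n = -13.6057 Z² / n² eV  (with Z = 7 for N⁶⁺)

For n = 3:
E_3 = -13.6057 × 7² / 3²
E_3 = -13.6057 × 49 / 9
E_3 = -74.075 eV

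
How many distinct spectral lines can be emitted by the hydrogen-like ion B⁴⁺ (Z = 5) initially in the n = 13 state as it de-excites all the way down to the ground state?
78

The electron can occupy levels n = 1, 2, ..., 13 during de-excitation — that is m = 13 - 1 + 1 = 13 distinct levels.

The number of distinct spectral lines equals the number of ways to choose 2 of these m levels (each pair gives one possible emission transition):

Number of lines = m(m-1)/2 = 13×12/2 = 78

These correspond to all possible transitions between the 13 levels:
13 → 12, 13 → 11, 13 → 10, 13 → 9, 13 → 8, 13 → 7, 13 → 6, 13 → 5...

Each transition produces a photon with a unique energy (and thus wavelength). This count does not depend on Z.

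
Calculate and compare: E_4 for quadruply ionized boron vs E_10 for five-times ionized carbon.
B⁴⁺ at n = 4 (E = -21.26 eV)

Using E_n = -13.6057 Z² / n² eV:

B⁴⁺ (Z = 5) at n = 4:
E = -13.6057 × 5² / 4² = -13.6057 × 25 / 16 = -21.25891 eV

C⁵⁺ (Z = 6) at n = 10:
E = -13.6057 × 6² / 10² = -13.6057 × 36 / 100 = -4.89805 eV

Since -21.25891 eV < -4.89805 eV,
B⁴⁺ at n = 4 is more tightly bound (requires more energy to ionize).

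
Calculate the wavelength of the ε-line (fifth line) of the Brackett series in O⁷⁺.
28.389414 nm

The lines of a series are numbered from the longest wavelength (smallest ΔE) outward; the fifth line is the transition from n = n_f + 5 to n_f.
The Brackett series has all transitions ending at n_f = 4.

For O⁷⁺ (Z = 8), the fifth line (ε-line) is the jump from n = 9 to n = 4:
E_9 = -13.6057 × 8² / 9² = -10.75018272 eV
E_4 = -13.6057 × 8² / 4² = -54.42280000 eV
ΔE = E_9 - E_4 = 43.67261728 eV

λ = hc/E = 1239.84 eV·nm / 43.67261728 eV
λ = 28.389414 nm

This is the ε-line of the Brackett series in O⁷⁺.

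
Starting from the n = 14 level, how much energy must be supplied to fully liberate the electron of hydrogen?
0.069 eV

The ionization energy is the energy needed to remove the electron completely (n → ∞).

For hydrogen, E_n = -13.6057 eV / n².

At n = 14: E_14 = -13.6057 / 14² = -0.069417 eV
At n = ∞: E_∞ = 0 eV

Ionization energy = E_∞ - E_14 = 0 - (-0.069417) = 0.069417 eV
Ionization energy ≈ 0.069 eV

This is also called the binding energy of the electron in state n = 14.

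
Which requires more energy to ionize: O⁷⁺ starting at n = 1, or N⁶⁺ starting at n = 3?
O⁷⁺ at n = 1 (E = -870.765 eV)

Using E_n = -13.6057 Z² / n² eV:

O⁷⁺ (Z = 8) at n = 1:
E = -13.6057 × 8² / 1² = -13.6057 × 64 / 1 = -870.764800 eV

N⁶⁺ (Z = 7) at n = 3:
E = -13.6057 × 7² / 3² = -13.6057 × 49 / 9 = -74.075478 eV

Since -870.764800 eV < -74.075478 eV,
O⁷⁺ at n = 1 is more tightly bound (requires more energy to ionize).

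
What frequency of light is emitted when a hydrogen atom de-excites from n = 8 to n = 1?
3.238e+15 Hz

First, find the transition energy:
E_8 = -13.6057 / 8² = -0.21259 eV
E_1 = -13.6057 / 1² = -13.60570 eV
|ΔE| = |E_1 - E_8| = 13.39311 eV

Convert to Joules: E = 13.39311 eV × (1.602177 × 10⁻¹⁹ J/eV) = 2.14581e-18 J

Using E = hf:
f = E/h = 2.14581e-18 J / (6.62607 × 10⁻³⁴ J·s)
f = 3.238e+15 Hz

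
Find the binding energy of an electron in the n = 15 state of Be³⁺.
0.97 eV

The ionization energy is the energy needed to remove the electron completely (n → ∞).

For a hydrogen-like ion with Z = 4, E_n = -13.6057 Z² / n² eV.

At n = 15: E_15 = -13.6057 × 4² / 15² = -0.96752 eV
At n = ∞: E_∞ = 0 eV

Ionization energy = E_∞ - E_15 = 0 - (-0.96752) = 0.96752 eV
Ionization energy ≈ 0.97 eV

This is also called the binding energy of the electron in state n = 15.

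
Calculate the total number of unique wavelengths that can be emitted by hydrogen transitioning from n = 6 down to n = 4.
3

The electron can occupy levels n = 4, 5, ..., 6 during de-excitation — that is m = 6 - 4 + 1 = 3 distinct levels.

The number of distinct spectral lines equals the number of ways to choose 2 of these m levels (each pair gives one possible emission transition):

Number of lines = m(m-1)/2 = 3×2/2 = 3

These correspond to all possible transitions between the 3 levels:
6 → 5, 6 → 4, 5 → 4

Each transition produces a photon with a unique energy (and thus wavelength). This count does not depend on Z.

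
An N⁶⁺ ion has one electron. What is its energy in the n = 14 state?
-3.40143 eV

For hydrogen-like ions, the energy levels scale with Z²:
E_n = -13.6057 Z² / n² eV

For N⁶⁺ (Z = 7) at n = 14:
E_14 = -13.6057 × 7² / 14²
E_14 = -13.6057 × 49 / 196
E_14 = -666.6793 / 196
E_14 = -3.40143 eV

The energy is 49 times more negative than hydrogen at the same n due to the stronger nuclear charge.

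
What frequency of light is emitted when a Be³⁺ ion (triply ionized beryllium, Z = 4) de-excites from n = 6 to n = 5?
6.43347e+14 Hz

First, find the transition energy:
E_6 = -13.6057 × 4² / 6² = -6.04697778 eV
E_5 = -13.6057 × 4² / 5² = -8.70764800 eV
|ΔE| = |E_5 - E_6| = 2.66067022 eV

Convert to Joules: E = 2.66067022 eV × (1.602177 × 10⁻¹⁹ J/eV) = 4.2628646e-19 J

Using E = hf:
f = E/h = 4.2628646e-19 J / (6.62607 × 10⁻³⁴ J·s)
f = 6.43347e+14 Hz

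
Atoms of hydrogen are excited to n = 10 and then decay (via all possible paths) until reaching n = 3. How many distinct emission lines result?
28

The electron can occupy levels n = 3, 4, ..., 10 during de-excitation — that is m = 10 - 3 + 1 = 8 distinct levels.

The number of distinct spectral lines equals the number of ways to choose 2 of these m levels (each pair gives one possible emission transition):

Number of lines = m(m-1)/2 = 8×7/2 = 28

These correspond to all possible transitions between the 8 levels:
10 → 9, 10 → 8, 10 → 7, 10 → 6, 10 → 5, 10 → 4, 10 → 3, 9 → 8...

Each transition produces a photon with a unique energy (and thus wavelength). This count does not depend on Z.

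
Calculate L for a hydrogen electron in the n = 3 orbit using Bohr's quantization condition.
3.1637e-34 J·s (or 3ℏ)

In the Bohr model, angular momentum is quantized:
L = nℏ

where ℏ = h/(2π) = 1.054572e-34 J·s

For n = 3:
L = 3 × 1.054572e-34 J·s
L = 3.1637e-34 J·s

This can also be written as L = 3ℏ.
The angular momentum is an integer multiple of the reduced Planck constant.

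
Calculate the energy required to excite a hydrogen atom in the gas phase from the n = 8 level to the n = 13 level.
0.1321 eV

The energy levels of a hydrogen-like atom are E_n = -13.6057 eV / n².

Energy at n = 8: E_8 = -13.6057 / 8² = -0.2125891 eV
Energy at n = 13: E_13 = -13.6057 / 13² = -0.0805071 eV

The excitation energy is the difference:
ΔE = E_13 - E_8
ΔE = -0.0805071 - (-0.2125891)
ΔE = 0.1321 eV

Since this is positive, energy must be absorbed (photon absorption).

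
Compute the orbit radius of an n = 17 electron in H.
15.29322 nm (or 152.93221 Å)

The Bohr radius formula is:
r_n = n² a₀ / Z

where a₀ = 0.05291772 nm is the Bohr radius.

For H (Z = 1) at n = 17:
r_17 = 17² × 0.05291772 nm / 1
r_17 = 289 × 0.05291772 nm / 1
r_17 = 15.293221 nm / 1
r_17 = 15.29322 nm

The electron orbits at approximately 15.29322 nm from the nucleus.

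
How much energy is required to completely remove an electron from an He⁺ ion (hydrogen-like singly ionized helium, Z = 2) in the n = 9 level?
0.671886 eV

The ionization energy is the energy needed to remove the electron completely (n → ∞).

For a hydrogen-like ion with Z = 2, E_n = -13.6057 Z² / n² eV.

At n = 9: E_9 = -13.6057 × 2² / 9² = -0.671886420 eV
At n = ∞: E_∞ = 0 eV

Ionization energy = E_∞ - E_9 = 0 - (-0.671886420) = 0.671886420 eV
Ionization energy ≈ 0.671886 eV

This is also called the binding energy of the electron in state n = 9.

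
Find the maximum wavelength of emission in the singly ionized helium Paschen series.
468.650639 nm

The longest wavelength corresponds to the smallest energy transition in the series.
The Paschen series has all transitions ending at n_f = 3.

For He⁺ (Z = 2), the first line (α-line) is the jump from n = 4 to n = 3:
E_4 = -13.6057 × 2² / 4² = -3.4014250000 eV
E_3 = -13.6057 × 2² / 3² = -6.0469777778 eV
ΔE = E_4 - E_3 = 2.6455527778 eV

λ = hc/E = 1239.84 eV·nm / 2.6455527778 eV
λ = 468.650639 nm

This is the α-line of the Paschen series in He⁺.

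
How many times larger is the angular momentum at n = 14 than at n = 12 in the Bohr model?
1.1667

In the Bohr model, L_n = nℏ, so the ratio is purely the ratio of quantum numbers:

L_14/L_12 = 14ℏ / 12ℏ = 14/12 = 1.1667

The angular momentum scales linearly with n.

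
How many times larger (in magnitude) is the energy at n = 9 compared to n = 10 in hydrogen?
1.23457

Using E_n = -13.6057 Z² / n² eV with Z = 1:

E_9 = -13.6057 / 9² = -13.6057 / 81 = -0.16797160494 eV
E_10 = -13.6057 / 10² = -13.6057 / 100 = -0.13605700000 eV

The ratio is:
E_9/E_10 = (-0.16797160494) / (-0.13605700000)
E_9/E_10 = (-13.6057/81) / (-13.6057/100)
E_9/E_10 = 100/81
E_9/E_10 = 1.23457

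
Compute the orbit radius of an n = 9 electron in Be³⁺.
1.0716 nm (or 10.7158 Å)

The Bohr radius formula is:
r_n = n² a₀ / Z

where a₀ = 0.0529177 nm is the Bohr radius.

For Be³⁺ (Z = 4) at n = 9:
r_9 = 9² × 0.0529177 nm / 4
r_9 = 81 × 0.0529177 nm / 4
r_9 = 4.28633 nm / 4
r_9 = 1.0716 nm

The electron orbits at approximately 1.0716 nm from the nucleus.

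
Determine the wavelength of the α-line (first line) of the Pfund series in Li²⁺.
828.42 nm

The longest wavelength corresponds to the smallest energy transition in the series.
The Pfund series has all transitions ending at n_f = 5.

For Li²⁺ (Z = 3), the first line (α-line) is the jump from n = 6 to n = 5:
E_6 = -13.6057 × 3² / 6² = -3.401425 eV
E_5 = -13.6057 × 3² / 5² = -4.898052 eV
ΔE = E_6 - E_5 = 1.496627 eV

λ = hc/E = 1239.84 eV·nm / 1.496627 eV
λ = 828.42 nm

This is the α-line of the Pfund series in Li²⁺.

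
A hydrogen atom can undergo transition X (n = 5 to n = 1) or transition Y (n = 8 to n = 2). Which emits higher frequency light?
5 → 1

Calculate the energy for each transition:

Transition 5 → 1:
ΔE₁ = |E_1 - E_5| = |-13.6057/1² - (-13.6057/5²)|
ΔE₁ = |-13.60570000000 - (-0.54422800000)| = 13.06147200 eV

Transition 8 → 2:
ΔE₂ = |E_2 - E_8| = |-13.6057/2² - (-13.6057/8²)|
ΔE₂ = |-3.40142500000 - (-0.21258906250)| = 3.18883594 eV

Since 13.06147200 eV > 3.18883594 eV, the transition 5 → 1 emits the more energetic photon.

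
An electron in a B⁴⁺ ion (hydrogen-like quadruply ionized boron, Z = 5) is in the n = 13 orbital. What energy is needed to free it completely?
2.01268 eV

The ionization energy is the energy needed to remove the electron completely (n → ∞).

For a hydrogen-like ion with Z = 5, E_n = -13.6057 Z² / n² eV.

At n = 13: E_13 = -13.6057 × 5² / 13² = -2.01267751 eV
At n = ∞: E_∞ = 0 eV

Ionization energy = E_∞ - E_13 = 0 - (-2.01267751) = 2.01267751 eV
Ionization energy ≈ 2.01268 eV

This is also called the binding energy of the electron in state n = 13.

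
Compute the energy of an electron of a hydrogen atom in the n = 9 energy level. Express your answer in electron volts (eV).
-0.167972 eV

The energy levels of a hydrogen-like atom are given by:
E_n = -13.6057 eV / n²

For n = 9:
E_9 = -13.6057 eV / 9²
E_9 = -13.6057 eV / 81
E_9 = -0.167972 eV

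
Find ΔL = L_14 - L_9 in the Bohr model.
5.27e-34 J·s (or 5ℏ)

In the Bohr model, L_n = nℏ where ℏ = 1.0546e-34 J·s.

L_14 = 14ℏ = 1.4764e-33 J·s
L_9 = 9ℏ = 9.4914e-34 J·s

ΔL = L_14 - L_9 = (14 - 9)ℏ = 5ℏ
ΔL = 5 × 1.0546e-34 J·s = 5.27e-34 J·s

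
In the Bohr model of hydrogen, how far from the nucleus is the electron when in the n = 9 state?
4.28634 nm (or 42.86335 Å)

The Bohr radius formula is:
r_n = n² a₀ / Z

where a₀ = 0.05291772 nm is the Bohr radius.

For H (Z = 1) at n = 9:
r_9 = 9² × 0.05291772 nm / 1
r_9 = 81 × 0.05291772 nm / 1
r_9 = 4.286335 nm / 1
r_9 = 4.28634 nm

The electron orbits at approximately 4.28634 nm from the nucleus.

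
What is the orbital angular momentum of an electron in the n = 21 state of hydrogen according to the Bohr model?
2.21460e-33 J·s (or 21ℏ)

In the Bohr model, angular momentum is quantized:
L = nℏ

where ℏ = h/(2π) = 1.0545718e-34 J·s

For n = 21:
L = 21 × 1.0545718e-34 J·s
L = 2.21460e-33 J·s

This can also be written as L = 21ℏ.
The angular momentum is an integer multiple of the reduced Planck constant.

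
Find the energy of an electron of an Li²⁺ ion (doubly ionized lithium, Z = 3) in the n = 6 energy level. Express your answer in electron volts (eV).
-3.401425 eV

The energy levels of a hydrogen-like atom are given by:
E_n = -13.6057 Z² / n² eV  (with Z = 3 for Li²⁺)

For n = 6:
E_6 = -13.6057 × 3² / 6²
E_6 = -13.6057 × 9 / 36
E_6 = -3.401425 eV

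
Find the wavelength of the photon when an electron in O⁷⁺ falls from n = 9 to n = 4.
28.3894 nm

First, find the transition energy using E_n = -13.6057 Z² / n² eV:
E_9 = -13.6057 × 8² / 9² = -10.750183 eV
E_4 = -13.6057 × 8² / 4² = -54.422800 eV

Photon energy: |ΔE| = |E_4 - E_9| = 43.672617 eV

Convert to wavelength using E = hc/λ with hc = 1239.84 eV·nm:
λ = hc/E = 1239.84 eV·nm / 43.672617 eV
λ = 28.3894 nm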